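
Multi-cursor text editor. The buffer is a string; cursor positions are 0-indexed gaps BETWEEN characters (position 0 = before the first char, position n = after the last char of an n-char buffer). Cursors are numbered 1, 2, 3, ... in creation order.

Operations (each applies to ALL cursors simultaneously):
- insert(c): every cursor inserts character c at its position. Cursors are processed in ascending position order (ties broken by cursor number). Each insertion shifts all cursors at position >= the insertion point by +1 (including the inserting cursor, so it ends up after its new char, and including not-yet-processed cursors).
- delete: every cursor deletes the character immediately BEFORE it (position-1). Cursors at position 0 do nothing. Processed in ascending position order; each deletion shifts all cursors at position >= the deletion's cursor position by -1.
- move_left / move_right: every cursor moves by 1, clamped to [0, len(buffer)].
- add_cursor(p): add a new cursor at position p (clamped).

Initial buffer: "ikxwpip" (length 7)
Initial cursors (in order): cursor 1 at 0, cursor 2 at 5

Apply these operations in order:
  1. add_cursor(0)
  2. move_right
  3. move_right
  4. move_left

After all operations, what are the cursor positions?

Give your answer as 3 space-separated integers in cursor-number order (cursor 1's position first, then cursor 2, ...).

Answer: 1 6 1

Derivation:
After op 1 (add_cursor(0)): buffer="ikxwpip" (len 7), cursors c1@0 c3@0 c2@5, authorship .......
After op 2 (move_right): buffer="ikxwpip" (len 7), cursors c1@1 c3@1 c2@6, authorship .......
After op 3 (move_right): buffer="ikxwpip" (len 7), cursors c1@2 c3@2 c2@7, authorship .......
After op 4 (move_left): buffer="ikxwpip" (len 7), cursors c1@1 c3@1 c2@6, authorship .......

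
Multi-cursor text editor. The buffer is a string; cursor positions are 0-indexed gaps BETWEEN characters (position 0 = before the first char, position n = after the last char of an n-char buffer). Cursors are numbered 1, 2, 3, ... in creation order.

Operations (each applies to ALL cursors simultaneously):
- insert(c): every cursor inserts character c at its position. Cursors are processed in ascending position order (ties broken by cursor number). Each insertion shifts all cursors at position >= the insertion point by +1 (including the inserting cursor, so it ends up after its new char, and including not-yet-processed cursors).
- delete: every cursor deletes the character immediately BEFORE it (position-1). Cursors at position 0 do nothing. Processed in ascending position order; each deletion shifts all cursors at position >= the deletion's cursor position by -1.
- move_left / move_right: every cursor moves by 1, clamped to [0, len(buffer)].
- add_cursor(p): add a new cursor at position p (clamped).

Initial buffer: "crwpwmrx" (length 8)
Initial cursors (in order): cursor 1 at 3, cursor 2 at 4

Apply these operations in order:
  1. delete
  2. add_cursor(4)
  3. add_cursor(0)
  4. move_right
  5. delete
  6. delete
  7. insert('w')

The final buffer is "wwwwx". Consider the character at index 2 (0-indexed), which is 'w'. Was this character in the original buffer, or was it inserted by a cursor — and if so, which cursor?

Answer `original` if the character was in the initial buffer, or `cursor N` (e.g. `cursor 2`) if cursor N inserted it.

Answer: cursor 3

Derivation:
After op 1 (delete): buffer="crwmrx" (len 6), cursors c1@2 c2@2, authorship ......
After op 2 (add_cursor(4)): buffer="crwmrx" (len 6), cursors c1@2 c2@2 c3@4, authorship ......
After op 3 (add_cursor(0)): buffer="crwmrx" (len 6), cursors c4@0 c1@2 c2@2 c3@4, authorship ......
After op 4 (move_right): buffer="crwmrx" (len 6), cursors c4@1 c1@3 c2@3 c3@5, authorship ......
After op 5 (delete): buffer="mx" (len 2), cursors c1@0 c2@0 c4@0 c3@1, authorship ..
After op 6 (delete): buffer="x" (len 1), cursors c1@0 c2@0 c3@0 c4@0, authorship .
After op 7 (insert('w')): buffer="wwwwx" (len 5), cursors c1@4 c2@4 c3@4 c4@4, authorship 1234.
Authorship (.=original, N=cursor N): 1 2 3 4 .
Index 2: author = 3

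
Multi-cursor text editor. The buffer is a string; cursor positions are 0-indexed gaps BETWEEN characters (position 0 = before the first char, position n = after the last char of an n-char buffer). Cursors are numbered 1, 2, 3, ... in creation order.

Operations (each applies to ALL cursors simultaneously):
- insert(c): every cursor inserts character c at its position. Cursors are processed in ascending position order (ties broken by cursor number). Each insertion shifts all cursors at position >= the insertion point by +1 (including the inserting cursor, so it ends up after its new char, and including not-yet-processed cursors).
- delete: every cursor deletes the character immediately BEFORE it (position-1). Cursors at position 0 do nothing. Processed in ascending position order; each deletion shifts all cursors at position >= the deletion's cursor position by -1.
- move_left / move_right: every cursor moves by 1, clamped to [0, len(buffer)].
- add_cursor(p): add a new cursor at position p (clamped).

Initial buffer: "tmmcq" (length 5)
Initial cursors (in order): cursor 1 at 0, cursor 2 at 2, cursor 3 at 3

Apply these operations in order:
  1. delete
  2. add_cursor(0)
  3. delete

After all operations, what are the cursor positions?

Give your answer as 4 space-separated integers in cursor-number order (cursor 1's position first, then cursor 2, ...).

Answer: 0 0 0 0

Derivation:
After op 1 (delete): buffer="tcq" (len 3), cursors c1@0 c2@1 c3@1, authorship ...
After op 2 (add_cursor(0)): buffer="tcq" (len 3), cursors c1@0 c4@0 c2@1 c3@1, authorship ...
After op 3 (delete): buffer="cq" (len 2), cursors c1@0 c2@0 c3@0 c4@0, authorship ..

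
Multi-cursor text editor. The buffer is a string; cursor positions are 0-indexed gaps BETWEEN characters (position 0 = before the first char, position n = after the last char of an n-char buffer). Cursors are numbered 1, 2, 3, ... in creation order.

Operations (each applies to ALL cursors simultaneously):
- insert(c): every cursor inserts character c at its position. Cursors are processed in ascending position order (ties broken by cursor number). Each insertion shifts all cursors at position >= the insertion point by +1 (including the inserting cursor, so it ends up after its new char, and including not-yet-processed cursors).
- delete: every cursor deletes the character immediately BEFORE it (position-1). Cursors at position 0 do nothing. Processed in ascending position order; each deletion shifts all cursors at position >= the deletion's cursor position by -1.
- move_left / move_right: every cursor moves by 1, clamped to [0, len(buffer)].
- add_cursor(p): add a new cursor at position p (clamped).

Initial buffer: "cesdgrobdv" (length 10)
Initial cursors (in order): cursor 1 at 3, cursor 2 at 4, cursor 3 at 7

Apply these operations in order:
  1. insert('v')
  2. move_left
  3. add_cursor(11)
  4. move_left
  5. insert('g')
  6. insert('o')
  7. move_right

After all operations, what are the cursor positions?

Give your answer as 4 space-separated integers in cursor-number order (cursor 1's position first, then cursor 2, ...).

After op 1 (insert('v')): buffer="cesvdvgrovbdv" (len 13), cursors c1@4 c2@6 c3@10, authorship ...1.2...3...
After op 2 (move_left): buffer="cesvdvgrovbdv" (len 13), cursors c1@3 c2@5 c3@9, authorship ...1.2...3...
After op 3 (add_cursor(11)): buffer="cesvdvgrovbdv" (len 13), cursors c1@3 c2@5 c3@9 c4@11, authorship ...1.2...3...
After op 4 (move_left): buffer="cesvdvgrovbdv" (len 13), cursors c1@2 c2@4 c3@8 c4@10, authorship ...1.2...3...
After op 5 (insert('g')): buffer="cegsvgdvgrgovgbdv" (len 17), cursors c1@3 c2@6 c3@11 c4@14, authorship ..1.12.2..3.34...
After op 6 (insert('o')): buffer="cegosvgodvgrgoovgobdv" (len 21), cursors c1@4 c2@8 c3@14 c4@18, authorship ..11.122.2..33.344...
After op 7 (move_right): buffer="cegosvgodvgrgoovgobdv" (len 21), cursors c1@5 c2@9 c3@15 c4@19, authorship ..11.122.2..33.344...

Answer: 5 9 15 19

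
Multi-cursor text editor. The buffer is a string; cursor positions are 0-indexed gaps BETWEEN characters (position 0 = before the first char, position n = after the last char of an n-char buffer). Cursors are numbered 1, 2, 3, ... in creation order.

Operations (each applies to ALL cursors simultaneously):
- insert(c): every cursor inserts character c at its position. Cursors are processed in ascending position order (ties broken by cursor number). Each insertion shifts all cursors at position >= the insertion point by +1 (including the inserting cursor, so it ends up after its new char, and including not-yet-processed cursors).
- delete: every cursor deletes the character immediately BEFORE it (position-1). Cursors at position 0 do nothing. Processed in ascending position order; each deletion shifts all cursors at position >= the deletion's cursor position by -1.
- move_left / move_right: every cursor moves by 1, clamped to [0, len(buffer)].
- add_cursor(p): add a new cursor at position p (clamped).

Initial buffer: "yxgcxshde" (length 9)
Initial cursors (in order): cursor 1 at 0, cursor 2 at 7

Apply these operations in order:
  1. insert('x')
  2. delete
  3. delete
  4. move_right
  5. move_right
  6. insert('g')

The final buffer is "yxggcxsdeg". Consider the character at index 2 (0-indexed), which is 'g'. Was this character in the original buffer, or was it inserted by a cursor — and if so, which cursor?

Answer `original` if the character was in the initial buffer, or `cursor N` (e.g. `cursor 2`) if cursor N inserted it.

Answer: cursor 1

Derivation:
After op 1 (insert('x')): buffer="xyxgcxshxde" (len 11), cursors c1@1 c2@9, authorship 1.......2..
After op 2 (delete): buffer="yxgcxshde" (len 9), cursors c1@0 c2@7, authorship .........
After op 3 (delete): buffer="yxgcxsde" (len 8), cursors c1@0 c2@6, authorship ........
After op 4 (move_right): buffer="yxgcxsde" (len 8), cursors c1@1 c2@7, authorship ........
After op 5 (move_right): buffer="yxgcxsde" (len 8), cursors c1@2 c2@8, authorship ........
After op 6 (insert('g')): buffer="yxggcxsdeg" (len 10), cursors c1@3 c2@10, authorship ..1......2
Authorship (.=original, N=cursor N): . . 1 . . . . . . 2
Index 2: author = 1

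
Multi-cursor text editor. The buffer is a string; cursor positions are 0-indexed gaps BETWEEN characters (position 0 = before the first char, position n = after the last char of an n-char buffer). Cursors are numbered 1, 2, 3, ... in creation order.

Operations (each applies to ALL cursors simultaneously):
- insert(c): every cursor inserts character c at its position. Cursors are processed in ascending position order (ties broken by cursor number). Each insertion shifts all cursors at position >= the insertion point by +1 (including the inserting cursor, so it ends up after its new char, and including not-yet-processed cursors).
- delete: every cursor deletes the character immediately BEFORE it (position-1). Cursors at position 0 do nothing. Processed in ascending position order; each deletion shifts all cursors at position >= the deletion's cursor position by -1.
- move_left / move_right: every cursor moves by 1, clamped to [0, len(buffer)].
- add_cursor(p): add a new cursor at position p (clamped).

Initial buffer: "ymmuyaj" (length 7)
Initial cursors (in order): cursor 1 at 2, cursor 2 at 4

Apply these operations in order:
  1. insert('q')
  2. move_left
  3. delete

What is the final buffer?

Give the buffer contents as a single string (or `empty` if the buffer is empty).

After op 1 (insert('q')): buffer="ymqmuqyaj" (len 9), cursors c1@3 c2@6, authorship ..1..2...
After op 2 (move_left): buffer="ymqmuqyaj" (len 9), cursors c1@2 c2@5, authorship ..1..2...
After op 3 (delete): buffer="yqmqyaj" (len 7), cursors c1@1 c2@3, authorship .1.2...

Answer: yqmqyaj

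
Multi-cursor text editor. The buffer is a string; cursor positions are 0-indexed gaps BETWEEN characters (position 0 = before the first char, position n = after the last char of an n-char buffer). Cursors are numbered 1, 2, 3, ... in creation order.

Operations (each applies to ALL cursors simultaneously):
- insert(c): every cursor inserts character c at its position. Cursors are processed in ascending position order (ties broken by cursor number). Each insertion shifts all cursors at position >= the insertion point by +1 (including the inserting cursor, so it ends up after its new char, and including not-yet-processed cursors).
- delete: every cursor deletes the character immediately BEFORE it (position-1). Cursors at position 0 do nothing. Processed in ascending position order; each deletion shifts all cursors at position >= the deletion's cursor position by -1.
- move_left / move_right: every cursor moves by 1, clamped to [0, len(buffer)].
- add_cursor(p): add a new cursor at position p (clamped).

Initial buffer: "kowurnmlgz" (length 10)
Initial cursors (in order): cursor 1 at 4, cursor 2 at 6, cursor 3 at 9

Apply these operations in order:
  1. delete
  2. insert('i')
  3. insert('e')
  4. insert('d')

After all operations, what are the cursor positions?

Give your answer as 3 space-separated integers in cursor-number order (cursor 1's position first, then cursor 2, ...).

Answer: 6 10 15

Derivation:
After op 1 (delete): buffer="kowrmlz" (len 7), cursors c1@3 c2@4 c3@6, authorship .......
After op 2 (insert('i')): buffer="kowirimliz" (len 10), cursors c1@4 c2@6 c3@9, authorship ...1.2..3.
After op 3 (insert('e')): buffer="kowieriemliez" (len 13), cursors c1@5 c2@8 c3@12, authorship ...11.22..33.
After op 4 (insert('d')): buffer="kowiedriedmliedz" (len 16), cursors c1@6 c2@10 c3@15, authorship ...111.222..333.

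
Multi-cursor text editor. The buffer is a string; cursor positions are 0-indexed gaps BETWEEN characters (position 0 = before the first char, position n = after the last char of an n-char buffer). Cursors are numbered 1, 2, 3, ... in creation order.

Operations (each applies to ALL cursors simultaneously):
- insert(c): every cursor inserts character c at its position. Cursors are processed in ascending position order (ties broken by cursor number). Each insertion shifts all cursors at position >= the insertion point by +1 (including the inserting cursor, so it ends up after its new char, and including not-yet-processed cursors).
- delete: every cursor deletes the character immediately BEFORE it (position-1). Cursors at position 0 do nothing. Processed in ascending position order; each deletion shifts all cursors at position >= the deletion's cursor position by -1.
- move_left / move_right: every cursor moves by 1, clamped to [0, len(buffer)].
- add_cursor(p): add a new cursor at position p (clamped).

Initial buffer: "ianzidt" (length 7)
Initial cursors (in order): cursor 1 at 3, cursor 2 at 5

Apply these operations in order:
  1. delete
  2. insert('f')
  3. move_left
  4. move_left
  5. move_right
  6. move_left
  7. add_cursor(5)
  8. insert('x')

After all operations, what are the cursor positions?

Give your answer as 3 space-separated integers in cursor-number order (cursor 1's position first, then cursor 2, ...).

After op 1 (delete): buffer="iazdt" (len 5), cursors c1@2 c2@3, authorship .....
After op 2 (insert('f')): buffer="iafzfdt" (len 7), cursors c1@3 c2@5, authorship ..1.2..
After op 3 (move_left): buffer="iafzfdt" (len 7), cursors c1@2 c2@4, authorship ..1.2..
After op 4 (move_left): buffer="iafzfdt" (len 7), cursors c1@1 c2@3, authorship ..1.2..
After op 5 (move_right): buffer="iafzfdt" (len 7), cursors c1@2 c2@4, authorship ..1.2..
After op 6 (move_left): buffer="iafzfdt" (len 7), cursors c1@1 c2@3, authorship ..1.2..
After op 7 (add_cursor(5)): buffer="iafzfdt" (len 7), cursors c1@1 c2@3 c3@5, authorship ..1.2..
After op 8 (insert('x')): buffer="ixafxzfxdt" (len 10), cursors c1@2 c2@5 c3@8, authorship .1.12.23..

Answer: 2 5 8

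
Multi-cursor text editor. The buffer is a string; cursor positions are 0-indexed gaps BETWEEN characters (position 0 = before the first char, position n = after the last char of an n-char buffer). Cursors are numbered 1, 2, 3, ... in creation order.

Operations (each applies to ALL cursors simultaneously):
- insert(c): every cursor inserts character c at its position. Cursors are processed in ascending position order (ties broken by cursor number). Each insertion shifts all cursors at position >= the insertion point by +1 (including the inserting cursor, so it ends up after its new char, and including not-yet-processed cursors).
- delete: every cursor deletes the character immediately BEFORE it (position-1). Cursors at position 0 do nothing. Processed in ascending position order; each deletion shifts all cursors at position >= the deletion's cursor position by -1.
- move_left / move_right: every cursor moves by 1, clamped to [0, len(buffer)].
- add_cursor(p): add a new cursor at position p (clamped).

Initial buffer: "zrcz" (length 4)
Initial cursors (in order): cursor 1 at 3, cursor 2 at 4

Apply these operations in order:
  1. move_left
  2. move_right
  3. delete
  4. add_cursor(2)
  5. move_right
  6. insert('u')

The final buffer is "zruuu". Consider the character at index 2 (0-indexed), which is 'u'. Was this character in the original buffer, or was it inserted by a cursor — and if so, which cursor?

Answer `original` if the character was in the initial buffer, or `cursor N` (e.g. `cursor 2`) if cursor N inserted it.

Answer: cursor 1

Derivation:
After op 1 (move_left): buffer="zrcz" (len 4), cursors c1@2 c2@3, authorship ....
After op 2 (move_right): buffer="zrcz" (len 4), cursors c1@3 c2@4, authorship ....
After op 3 (delete): buffer="zr" (len 2), cursors c1@2 c2@2, authorship ..
After op 4 (add_cursor(2)): buffer="zr" (len 2), cursors c1@2 c2@2 c3@2, authorship ..
After op 5 (move_right): buffer="zr" (len 2), cursors c1@2 c2@2 c3@2, authorship ..
After op 6 (insert('u')): buffer="zruuu" (len 5), cursors c1@5 c2@5 c3@5, authorship ..123
Authorship (.=original, N=cursor N): . . 1 2 3
Index 2: author = 1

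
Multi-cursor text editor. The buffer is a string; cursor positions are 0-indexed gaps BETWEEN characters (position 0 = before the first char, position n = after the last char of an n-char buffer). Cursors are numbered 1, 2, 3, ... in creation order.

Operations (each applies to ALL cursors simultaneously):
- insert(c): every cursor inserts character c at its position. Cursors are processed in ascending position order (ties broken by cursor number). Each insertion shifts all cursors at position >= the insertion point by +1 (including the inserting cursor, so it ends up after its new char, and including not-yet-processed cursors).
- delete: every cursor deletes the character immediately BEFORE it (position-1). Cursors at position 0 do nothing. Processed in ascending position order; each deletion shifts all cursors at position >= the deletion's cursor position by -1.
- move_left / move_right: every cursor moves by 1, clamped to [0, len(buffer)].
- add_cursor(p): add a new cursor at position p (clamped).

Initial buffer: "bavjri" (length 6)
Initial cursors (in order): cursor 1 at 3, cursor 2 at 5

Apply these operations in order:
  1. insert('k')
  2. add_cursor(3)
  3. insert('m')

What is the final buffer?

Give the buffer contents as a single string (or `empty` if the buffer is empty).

After op 1 (insert('k')): buffer="bavkjrki" (len 8), cursors c1@4 c2@7, authorship ...1..2.
After op 2 (add_cursor(3)): buffer="bavkjrki" (len 8), cursors c3@3 c1@4 c2@7, authorship ...1..2.
After op 3 (insert('m')): buffer="bavmkmjrkmi" (len 11), cursors c3@4 c1@6 c2@10, authorship ...311..22.

Answer: bavmkmjrkmi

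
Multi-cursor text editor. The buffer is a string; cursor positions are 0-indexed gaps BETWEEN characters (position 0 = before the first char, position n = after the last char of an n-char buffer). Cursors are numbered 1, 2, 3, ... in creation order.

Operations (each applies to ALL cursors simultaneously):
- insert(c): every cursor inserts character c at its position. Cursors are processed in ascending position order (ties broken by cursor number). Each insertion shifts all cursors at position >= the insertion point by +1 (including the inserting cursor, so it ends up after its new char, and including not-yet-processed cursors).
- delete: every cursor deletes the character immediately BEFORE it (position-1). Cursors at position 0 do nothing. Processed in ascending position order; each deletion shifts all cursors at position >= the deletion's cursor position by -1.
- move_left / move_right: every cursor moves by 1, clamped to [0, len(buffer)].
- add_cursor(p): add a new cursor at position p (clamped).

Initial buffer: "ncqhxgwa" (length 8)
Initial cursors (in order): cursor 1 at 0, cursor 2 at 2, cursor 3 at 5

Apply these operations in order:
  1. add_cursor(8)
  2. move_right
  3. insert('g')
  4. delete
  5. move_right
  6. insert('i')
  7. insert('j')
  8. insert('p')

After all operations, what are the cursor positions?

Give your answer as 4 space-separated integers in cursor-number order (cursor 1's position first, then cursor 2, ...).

Answer: 5 10 16 20

Derivation:
After op 1 (add_cursor(8)): buffer="ncqhxgwa" (len 8), cursors c1@0 c2@2 c3@5 c4@8, authorship ........
After op 2 (move_right): buffer="ncqhxgwa" (len 8), cursors c1@1 c2@3 c3@6 c4@8, authorship ........
After op 3 (insert('g')): buffer="ngcqghxggwag" (len 12), cursors c1@2 c2@5 c3@9 c4@12, authorship .1..2...3..4
After op 4 (delete): buffer="ncqhxgwa" (len 8), cursors c1@1 c2@3 c3@6 c4@8, authorship ........
After op 5 (move_right): buffer="ncqhxgwa" (len 8), cursors c1@2 c2@4 c3@7 c4@8, authorship ........
After op 6 (insert('i')): buffer="nciqhixgwiai" (len 12), cursors c1@3 c2@6 c3@10 c4@12, authorship ..1..2...3.4
After op 7 (insert('j')): buffer="ncijqhijxgwijaij" (len 16), cursors c1@4 c2@8 c3@13 c4@16, authorship ..11..22...33.44
After op 8 (insert('p')): buffer="ncijpqhijpxgwijpaijp" (len 20), cursors c1@5 c2@10 c3@16 c4@20, authorship ..111..222...333.444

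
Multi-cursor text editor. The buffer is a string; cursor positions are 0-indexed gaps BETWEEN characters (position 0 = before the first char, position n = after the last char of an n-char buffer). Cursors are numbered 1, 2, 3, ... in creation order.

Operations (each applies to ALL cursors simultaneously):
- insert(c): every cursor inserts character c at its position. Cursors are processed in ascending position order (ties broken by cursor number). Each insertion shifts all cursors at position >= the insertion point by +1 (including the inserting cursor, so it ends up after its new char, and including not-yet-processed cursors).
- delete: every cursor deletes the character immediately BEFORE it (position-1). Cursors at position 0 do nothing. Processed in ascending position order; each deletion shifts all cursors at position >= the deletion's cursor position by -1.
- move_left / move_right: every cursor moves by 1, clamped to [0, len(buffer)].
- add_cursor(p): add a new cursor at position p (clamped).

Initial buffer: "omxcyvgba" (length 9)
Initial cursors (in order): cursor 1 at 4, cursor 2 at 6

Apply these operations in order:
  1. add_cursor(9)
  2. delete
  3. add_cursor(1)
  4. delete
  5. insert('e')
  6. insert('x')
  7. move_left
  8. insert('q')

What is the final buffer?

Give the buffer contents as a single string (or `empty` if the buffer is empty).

After op 1 (add_cursor(9)): buffer="omxcyvgba" (len 9), cursors c1@4 c2@6 c3@9, authorship .........
After op 2 (delete): buffer="omxygb" (len 6), cursors c1@3 c2@4 c3@6, authorship ......
After op 3 (add_cursor(1)): buffer="omxygb" (len 6), cursors c4@1 c1@3 c2@4 c3@6, authorship ......
After op 4 (delete): buffer="mg" (len 2), cursors c4@0 c1@1 c2@1 c3@2, authorship ..
After op 5 (insert('e')): buffer="emeege" (len 6), cursors c4@1 c1@4 c2@4 c3@6, authorship 4.12.3
After op 6 (insert('x')): buffer="exmeexxgex" (len 10), cursors c4@2 c1@7 c2@7 c3@10, authorship 44.1212.33
After op 7 (move_left): buffer="exmeexxgex" (len 10), cursors c4@1 c1@6 c2@6 c3@9, authorship 44.1212.33
After op 8 (insert('q')): buffer="eqxmeexqqxgeqx" (len 14), cursors c4@2 c1@9 c2@9 c3@13, authorship 444.121122.333

Answer: eqxmeexqqxgeqx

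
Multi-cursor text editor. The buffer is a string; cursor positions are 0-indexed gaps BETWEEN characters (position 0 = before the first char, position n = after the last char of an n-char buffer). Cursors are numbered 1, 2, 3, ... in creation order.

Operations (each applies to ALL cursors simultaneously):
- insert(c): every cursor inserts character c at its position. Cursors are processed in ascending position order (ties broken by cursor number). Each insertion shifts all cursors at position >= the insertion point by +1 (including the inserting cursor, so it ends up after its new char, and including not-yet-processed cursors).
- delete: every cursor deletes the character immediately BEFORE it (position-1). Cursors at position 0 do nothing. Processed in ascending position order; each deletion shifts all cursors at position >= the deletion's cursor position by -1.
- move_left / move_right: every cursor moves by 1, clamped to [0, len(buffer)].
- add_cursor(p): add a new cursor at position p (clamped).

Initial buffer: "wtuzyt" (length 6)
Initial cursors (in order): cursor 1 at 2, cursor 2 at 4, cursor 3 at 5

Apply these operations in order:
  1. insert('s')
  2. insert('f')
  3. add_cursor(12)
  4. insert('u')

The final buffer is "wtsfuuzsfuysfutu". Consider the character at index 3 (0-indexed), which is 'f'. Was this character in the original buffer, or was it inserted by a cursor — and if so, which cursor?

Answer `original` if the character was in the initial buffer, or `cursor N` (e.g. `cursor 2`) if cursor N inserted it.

Answer: cursor 1

Derivation:
After op 1 (insert('s')): buffer="wtsuzsyst" (len 9), cursors c1@3 c2@6 c3@8, authorship ..1..2.3.
After op 2 (insert('f')): buffer="wtsfuzsfysft" (len 12), cursors c1@4 c2@8 c3@11, authorship ..11..22.33.
After op 3 (add_cursor(12)): buffer="wtsfuzsfysft" (len 12), cursors c1@4 c2@8 c3@11 c4@12, authorship ..11..22.33.
After op 4 (insert('u')): buffer="wtsfuuzsfuysfutu" (len 16), cursors c1@5 c2@10 c3@14 c4@16, authorship ..111..222.333.4
Authorship (.=original, N=cursor N): . . 1 1 1 . . 2 2 2 . 3 3 3 . 4
Index 3: author = 1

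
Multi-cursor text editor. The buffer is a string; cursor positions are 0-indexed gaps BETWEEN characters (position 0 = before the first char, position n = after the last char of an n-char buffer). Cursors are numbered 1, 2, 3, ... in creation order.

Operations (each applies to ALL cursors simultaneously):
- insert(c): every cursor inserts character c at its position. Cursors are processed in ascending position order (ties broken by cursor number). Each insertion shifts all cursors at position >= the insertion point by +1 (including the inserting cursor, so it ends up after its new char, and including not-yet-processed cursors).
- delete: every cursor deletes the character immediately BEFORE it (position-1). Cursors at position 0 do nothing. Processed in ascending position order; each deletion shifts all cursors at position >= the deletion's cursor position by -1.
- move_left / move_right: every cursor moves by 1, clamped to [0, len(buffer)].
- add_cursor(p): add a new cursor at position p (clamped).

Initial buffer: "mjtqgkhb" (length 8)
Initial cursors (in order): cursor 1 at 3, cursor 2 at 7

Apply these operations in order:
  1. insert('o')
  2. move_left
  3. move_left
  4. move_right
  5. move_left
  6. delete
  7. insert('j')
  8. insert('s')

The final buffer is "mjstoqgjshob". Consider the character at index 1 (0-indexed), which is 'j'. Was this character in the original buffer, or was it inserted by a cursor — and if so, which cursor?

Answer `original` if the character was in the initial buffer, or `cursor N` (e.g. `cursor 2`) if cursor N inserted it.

Answer: cursor 1

Derivation:
After op 1 (insert('o')): buffer="mjtoqgkhob" (len 10), cursors c1@4 c2@9, authorship ...1....2.
After op 2 (move_left): buffer="mjtoqgkhob" (len 10), cursors c1@3 c2@8, authorship ...1....2.
After op 3 (move_left): buffer="mjtoqgkhob" (len 10), cursors c1@2 c2@7, authorship ...1....2.
After op 4 (move_right): buffer="mjtoqgkhob" (len 10), cursors c1@3 c2@8, authorship ...1....2.
After op 5 (move_left): buffer="mjtoqgkhob" (len 10), cursors c1@2 c2@7, authorship ...1....2.
After op 6 (delete): buffer="mtoqghob" (len 8), cursors c1@1 c2@5, authorship ..1...2.
After op 7 (insert('j')): buffer="mjtoqgjhob" (len 10), cursors c1@2 c2@7, authorship .1.1..2.2.
After op 8 (insert('s')): buffer="mjstoqgjshob" (len 12), cursors c1@3 c2@9, authorship .11.1..22.2.
Authorship (.=original, N=cursor N): . 1 1 . 1 . . 2 2 . 2 .
Index 1: author = 1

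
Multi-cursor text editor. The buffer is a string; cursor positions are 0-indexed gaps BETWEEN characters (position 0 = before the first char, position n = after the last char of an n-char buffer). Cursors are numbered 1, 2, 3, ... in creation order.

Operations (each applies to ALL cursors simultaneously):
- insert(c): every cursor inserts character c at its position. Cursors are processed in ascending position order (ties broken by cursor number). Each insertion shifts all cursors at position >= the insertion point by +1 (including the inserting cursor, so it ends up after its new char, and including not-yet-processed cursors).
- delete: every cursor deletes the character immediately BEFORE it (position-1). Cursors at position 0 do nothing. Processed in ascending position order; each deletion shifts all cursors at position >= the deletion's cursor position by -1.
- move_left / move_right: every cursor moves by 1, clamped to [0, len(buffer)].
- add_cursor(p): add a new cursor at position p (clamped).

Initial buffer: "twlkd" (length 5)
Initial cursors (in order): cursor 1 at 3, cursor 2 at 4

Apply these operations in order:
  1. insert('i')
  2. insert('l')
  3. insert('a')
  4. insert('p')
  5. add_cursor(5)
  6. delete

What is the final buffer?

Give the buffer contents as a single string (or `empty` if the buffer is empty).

Answer: twliakilad

Derivation:
After op 1 (insert('i')): buffer="twlikid" (len 7), cursors c1@4 c2@6, authorship ...1.2.
After op 2 (insert('l')): buffer="twlilkild" (len 9), cursors c1@5 c2@8, authorship ...11.22.
After op 3 (insert('a')): buffer="twlilakilad" (len 11), cursors c1@6 c2@10, authorship ...111.222.
After op 4 (insert('p')): buffer="twlilapkilapd" (len 13), cursors c1@7 c2@12, authorship ...1111.2222.
After op 5 (add_cursor(5)): buffer="twlilapkilapd" (len 13), cursors c3@5 c1@7 c2@12, authorship ...1111.2222.
After op 6 (delete): buffer="twliakilad" (len 10), cursors c3@4 c1@5 c2@9, authorship ...11.222.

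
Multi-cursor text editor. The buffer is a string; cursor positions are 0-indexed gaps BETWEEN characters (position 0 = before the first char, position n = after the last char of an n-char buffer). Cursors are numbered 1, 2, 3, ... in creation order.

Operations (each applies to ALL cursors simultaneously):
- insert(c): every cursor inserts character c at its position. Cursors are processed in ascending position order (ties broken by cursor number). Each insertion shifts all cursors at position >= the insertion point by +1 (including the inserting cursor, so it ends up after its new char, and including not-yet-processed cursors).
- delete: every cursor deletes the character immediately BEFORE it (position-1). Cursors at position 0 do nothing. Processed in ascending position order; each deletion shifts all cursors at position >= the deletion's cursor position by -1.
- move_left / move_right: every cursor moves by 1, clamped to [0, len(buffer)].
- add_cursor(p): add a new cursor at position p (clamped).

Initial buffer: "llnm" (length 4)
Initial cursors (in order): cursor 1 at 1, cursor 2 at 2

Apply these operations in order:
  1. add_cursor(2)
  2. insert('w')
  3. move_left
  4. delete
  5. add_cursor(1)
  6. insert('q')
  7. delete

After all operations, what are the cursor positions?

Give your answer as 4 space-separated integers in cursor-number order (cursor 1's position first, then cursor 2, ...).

Answer: 0 1 1 1

Derivation:
After op 1 (add_cursor(2)): buffer="llnm" (len 4), cursors c1@1 c2@2 c3@2, authorship ....
After op 2 (insert('w')): buffer="lwlwwnm" (len 7), cursors c1@2 c2@5 c3@5, authorship .1.23..
After op 3 (move_left): buffer="lwlwwnm" (len 7), cursors c1@1 c2@4 c3@4, authorship .1.23..
After op 4 (delete): buffer="wwnm" (len 4), cursors c1@0 c2@1 c3@1, authorship 13..
After op 5 (add_cursor(1)): buffer="wwnm" (len 4), cursors c1@0 c2@1 c3@1 c4@1, authorship 13..
After op 6 (insert('q')): buffer="qwqqqwnm" (len 8), cursors c1@1 c2@5 c3@5 c4@5, authorship 112343..
After op 7 (delete): buffer="wwnm" (len 4), cursors c1@0 c2@1 c3@1 c4@1, authorship 13..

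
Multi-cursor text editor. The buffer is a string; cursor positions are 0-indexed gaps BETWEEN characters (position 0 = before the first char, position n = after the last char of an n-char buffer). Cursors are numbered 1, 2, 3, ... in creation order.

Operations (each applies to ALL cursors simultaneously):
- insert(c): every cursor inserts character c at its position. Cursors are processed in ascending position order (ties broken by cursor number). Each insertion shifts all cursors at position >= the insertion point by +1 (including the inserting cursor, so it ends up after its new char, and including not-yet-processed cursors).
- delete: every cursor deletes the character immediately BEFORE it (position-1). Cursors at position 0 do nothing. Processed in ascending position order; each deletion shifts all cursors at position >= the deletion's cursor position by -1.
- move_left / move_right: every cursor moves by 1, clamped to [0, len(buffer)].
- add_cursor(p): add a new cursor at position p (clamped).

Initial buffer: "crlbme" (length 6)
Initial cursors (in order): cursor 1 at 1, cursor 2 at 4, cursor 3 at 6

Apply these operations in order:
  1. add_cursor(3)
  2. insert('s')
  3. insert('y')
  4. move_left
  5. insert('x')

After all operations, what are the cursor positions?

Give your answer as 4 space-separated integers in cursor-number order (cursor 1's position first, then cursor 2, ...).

After op 1 (add_cursor(3)): buffer="crlbme" (len 6), cursors c1@1 c4@3 c2@4 c3@6, authorship ......
After op 2 (insert('s')): buffer="csrlsbsmes" (len 10), cursors c1@2 c4@5 c2@7 c3@10, authorship .1..4.2..3
After op 3 (insert('y')): buffer="csyrlsybsymesy" (len 14), cursors c1@3 c4@7 c2@10 c3@14, authorship .11..44.22..33
After op 4 (move_left): buffer="csyrlsybsymesy" (len 14), cursors c1@2 c4@6 c2@9 c3@13, authorship .11..44.22..33
After op 5 (insert('x')): buffer="csxyrlsxybsxymesxy" (len 18), cursors c1@3 c4@8 c2@12 c3@17, authorship .111..444.222..333

Answer: 3 12 17 8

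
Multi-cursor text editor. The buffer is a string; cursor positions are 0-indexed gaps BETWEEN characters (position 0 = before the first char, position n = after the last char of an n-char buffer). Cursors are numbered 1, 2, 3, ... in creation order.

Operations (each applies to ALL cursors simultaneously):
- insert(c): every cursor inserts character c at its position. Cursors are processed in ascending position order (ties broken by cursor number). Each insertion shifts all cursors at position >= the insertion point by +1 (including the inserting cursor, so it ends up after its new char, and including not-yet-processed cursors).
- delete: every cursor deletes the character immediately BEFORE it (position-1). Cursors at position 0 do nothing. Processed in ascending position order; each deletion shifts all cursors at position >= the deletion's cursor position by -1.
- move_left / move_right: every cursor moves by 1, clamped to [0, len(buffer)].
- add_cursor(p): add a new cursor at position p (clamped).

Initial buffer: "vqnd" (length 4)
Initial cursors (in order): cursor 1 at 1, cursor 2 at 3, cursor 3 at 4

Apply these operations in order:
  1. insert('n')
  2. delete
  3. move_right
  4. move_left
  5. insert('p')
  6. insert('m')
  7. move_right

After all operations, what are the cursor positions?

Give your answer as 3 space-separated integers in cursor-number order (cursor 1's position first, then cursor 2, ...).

Answer: 4 10 10

Derivation:
After op 1 (insert('n')): buffer="vnqnndn" (len 7), cursors c1@2 c2@5 c3@7, authorship .1..2.3
After op 2 (delete): buffer="vqnd" (len 4), cursors c1@1 c2@3 c3@4, authorship ....
After op 3 (move_right): buffer="vqnd" (len 4), cursors c1@2 c2@4 c3@4, authorship ....
After op 4 (move_left): buffer="vqnd" (len 4), cursors c1@1 c2@3 c3@3, authorship ....
After op 5 (insert('p')): buffer="vpqnppd" (len 7), cursors c1@2 c2@6 c3@6, authorship .1..23.
After op 6 (insert('m')): buffer="vpmqnppmmd" (len 10), cursors c1@3 c2@9 c3@9, authorship .11..2323.
After op 7 (move_right): buffer="vpmqnppmmd" (len 10), cursors c1@4 c2@10 c3@10, authorship .11..2323.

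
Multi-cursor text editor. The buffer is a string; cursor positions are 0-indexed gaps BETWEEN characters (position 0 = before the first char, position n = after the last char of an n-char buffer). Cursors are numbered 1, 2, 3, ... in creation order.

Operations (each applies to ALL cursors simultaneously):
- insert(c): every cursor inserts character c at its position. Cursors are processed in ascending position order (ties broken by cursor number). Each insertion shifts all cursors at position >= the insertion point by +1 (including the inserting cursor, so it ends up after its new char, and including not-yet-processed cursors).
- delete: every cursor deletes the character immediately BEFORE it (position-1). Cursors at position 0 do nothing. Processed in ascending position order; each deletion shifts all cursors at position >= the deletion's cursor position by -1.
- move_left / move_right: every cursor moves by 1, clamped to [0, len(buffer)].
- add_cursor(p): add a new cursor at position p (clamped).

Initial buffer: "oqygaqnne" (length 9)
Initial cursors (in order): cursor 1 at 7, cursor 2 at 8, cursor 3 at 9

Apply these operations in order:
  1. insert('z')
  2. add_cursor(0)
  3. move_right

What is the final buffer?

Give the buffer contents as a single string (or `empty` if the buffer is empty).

After op 1 (insert('z')): buffer="oqygaqnznzez" (len 12), cursors c1@8 c2@10 c3@12, authorship .......1.2.3
After op 2 (add_cursor(0)): buffer="oqygaqnznzez" (len 12), cursors c4@0 c1@8 c2@10 c3@12, authorship .......1.2.3
After op 3 (move_right): buffer="oqygaqnznzez" (len 12), cursors c4@1 c1@9 c2@11 c3@12, authorship .......1.2.3

Answer: oqygaqnznzez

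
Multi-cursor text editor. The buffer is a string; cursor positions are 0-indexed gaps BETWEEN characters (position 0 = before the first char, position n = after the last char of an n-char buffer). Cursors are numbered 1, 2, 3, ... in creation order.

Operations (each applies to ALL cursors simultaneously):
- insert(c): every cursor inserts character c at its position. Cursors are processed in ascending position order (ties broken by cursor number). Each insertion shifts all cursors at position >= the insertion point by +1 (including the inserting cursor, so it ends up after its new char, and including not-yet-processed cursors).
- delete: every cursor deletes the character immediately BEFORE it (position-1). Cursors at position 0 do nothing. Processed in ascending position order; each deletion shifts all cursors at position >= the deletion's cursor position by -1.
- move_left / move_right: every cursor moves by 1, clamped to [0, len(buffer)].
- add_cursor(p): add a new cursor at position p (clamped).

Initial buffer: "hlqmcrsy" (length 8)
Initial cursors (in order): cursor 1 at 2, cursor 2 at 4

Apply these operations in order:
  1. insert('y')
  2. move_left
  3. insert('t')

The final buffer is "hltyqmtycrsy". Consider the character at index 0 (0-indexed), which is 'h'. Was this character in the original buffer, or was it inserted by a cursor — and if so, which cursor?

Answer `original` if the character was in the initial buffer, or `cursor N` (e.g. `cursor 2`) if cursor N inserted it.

After op 1 (insert('y')): buffer="hlyqmycrsy" (len 10), cursors c1@3 c2@6, authorship ..1..2....
After op 2 (move_left): buffer="hlyqmycrsy" (len 10), cursors c1@2 c2@5, authorship ..1..2....
After op 3 (insert('t')): buffer="hltyqmtycrsy" (len 12), cursors c1@3 c2@7, authorship ..11..22....
Authorship (.=original, N=cursor N): . . 1 1 . . 2 2 . . . .
Index 0: author = original

Answer: original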